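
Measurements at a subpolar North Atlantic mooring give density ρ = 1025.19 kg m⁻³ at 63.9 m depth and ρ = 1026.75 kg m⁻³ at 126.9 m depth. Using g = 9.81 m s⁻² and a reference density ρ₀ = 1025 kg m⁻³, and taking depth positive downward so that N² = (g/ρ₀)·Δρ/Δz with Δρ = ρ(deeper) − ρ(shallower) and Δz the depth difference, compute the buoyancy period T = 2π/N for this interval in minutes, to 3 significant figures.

Δρ = 1026.75 − 1025.19 = 1.56 kg m⁻³ over Δz = 126.9 − 63.9 = 63 m.
N² = (9.81/1025) × (1.56/63) = 2.3699 × 10⁻⁴ s⁻².
N = √(2.3699 × 10⁻⁴) = 0.015394 rad s⁻¹, so T = 2π/N = 408.16 s = 6.8027 min ≈ 6.80 min.
N² > 0, so the interval is statically stable.

6.80 min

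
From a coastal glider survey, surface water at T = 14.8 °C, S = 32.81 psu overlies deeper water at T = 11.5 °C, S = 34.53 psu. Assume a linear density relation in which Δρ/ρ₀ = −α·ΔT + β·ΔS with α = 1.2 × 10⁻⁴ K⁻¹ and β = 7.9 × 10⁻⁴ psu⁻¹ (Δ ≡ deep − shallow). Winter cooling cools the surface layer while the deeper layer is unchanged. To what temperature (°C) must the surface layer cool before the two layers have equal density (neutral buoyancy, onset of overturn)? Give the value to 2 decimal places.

Neutral buoyancy requires Δρ = 0, i.e. −α(T_deep − T_surf′) + β(S_deep − S_surf) = 0.
T_surf′ = T_deep − (β/α)·ΔS = 11.5 − (7.9 × 10⁻⁴/1.2 × 10⁻⁴)·(+1.72) = 0.1767 °C.
Cooling required: 14.8 − (0.1767) = 14.6233 °C.

0.18 °C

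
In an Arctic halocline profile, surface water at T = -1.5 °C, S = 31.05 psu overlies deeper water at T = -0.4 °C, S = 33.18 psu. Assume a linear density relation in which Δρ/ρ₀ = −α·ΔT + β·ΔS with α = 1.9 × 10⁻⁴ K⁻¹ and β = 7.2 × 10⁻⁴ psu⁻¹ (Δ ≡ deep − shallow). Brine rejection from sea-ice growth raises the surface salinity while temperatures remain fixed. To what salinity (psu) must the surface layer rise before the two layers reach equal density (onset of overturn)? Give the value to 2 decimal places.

32.89 psu

Neutral buoyancy requires −α(T_deep − T_surf) + β(S_deep − S_surf′) = 0.
S_surf′ = S_deep − (α/β)·ΔT = 33.18 − (1.9 × 10⁻⁴/7.2 × 10⁻⁴)·(+1.1) = 32.8897 psu.
Increase required: 32.8897 − 31.05 = 1.8397 psu.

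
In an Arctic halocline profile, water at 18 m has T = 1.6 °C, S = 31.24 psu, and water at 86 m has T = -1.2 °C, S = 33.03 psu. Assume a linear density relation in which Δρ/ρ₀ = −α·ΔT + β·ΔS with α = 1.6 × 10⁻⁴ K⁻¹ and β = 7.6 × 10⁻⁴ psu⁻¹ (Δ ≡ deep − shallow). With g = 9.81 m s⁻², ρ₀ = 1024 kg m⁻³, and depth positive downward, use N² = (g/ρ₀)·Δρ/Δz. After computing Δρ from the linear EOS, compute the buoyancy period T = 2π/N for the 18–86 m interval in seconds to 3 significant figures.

389 s

ΔT = -2.8 K, ΔS = +1.79 psu (deep − shallow).
Δρ/ρ₀ = −αΔT + βΔS = 4.48 × 10⁻⁴ + 1.3604 × 10⁻³ = 1.8084 × 10⁻³, so Δρ ≈ 1.852 kg m⁻³.
N² = (g/ρ₀)·Δρ/Δz = g·(Δρ/ρ₀)/Δz = 9.81 × 1.8084 × 10⁻³ / 68 = 2.6089 × 10⁻⁴ s⁻².
N = √(2.6089 × 10⁻⁴) = 0.016152 rad s⁻¹ → T = 2π/N = 389.00 s ≈ 389 s.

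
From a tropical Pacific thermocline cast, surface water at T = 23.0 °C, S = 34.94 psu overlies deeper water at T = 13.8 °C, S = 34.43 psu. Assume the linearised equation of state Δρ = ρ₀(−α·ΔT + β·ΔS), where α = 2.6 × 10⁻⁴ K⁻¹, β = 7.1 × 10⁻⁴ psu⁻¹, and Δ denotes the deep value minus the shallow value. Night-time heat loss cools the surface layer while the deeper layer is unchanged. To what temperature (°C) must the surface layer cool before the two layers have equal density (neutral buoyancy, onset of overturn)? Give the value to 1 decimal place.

Neutral buoyancy requires Δρ = 0, i.e. −α(T_deep − T_surf′) + β(S_deep − S_surf) = 0.
T_surf′ = T_deep − (β/α)·ΔS = 13.8 − (7.1 × 10⁻⁴/2.6 × 10⁻⁴)·(-0.51) = 15.193 °C.
Cooling required: 23.0 − (15.193) = 7.807 °C.

15.2 °C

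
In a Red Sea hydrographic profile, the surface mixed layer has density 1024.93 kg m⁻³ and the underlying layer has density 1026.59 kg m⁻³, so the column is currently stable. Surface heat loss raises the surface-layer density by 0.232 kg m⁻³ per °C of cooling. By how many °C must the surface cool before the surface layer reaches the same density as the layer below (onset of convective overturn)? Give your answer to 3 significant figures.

7.16 °C

Density deficit of the surface layer: 1026.59 − 1024.93 = 1.66 kg m⁻³.
Required change = 1.66 / 0.232 = 7.16 °C.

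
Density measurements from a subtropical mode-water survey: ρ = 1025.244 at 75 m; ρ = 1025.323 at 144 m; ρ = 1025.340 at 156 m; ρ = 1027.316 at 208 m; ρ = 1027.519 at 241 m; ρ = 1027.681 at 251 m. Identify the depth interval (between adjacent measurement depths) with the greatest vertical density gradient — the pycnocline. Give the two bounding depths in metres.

Compute the density gradient over each adjacent pair:
  75–144 m: Δρ/Δz = 0.079/69 = 1.1 × 10⁻³ kg m⁻⁴
  144–156 m: Δρ/Δz = 0.017/12 = 1.4 × 10⁻³ kg m⁻⁴
  156–208 m: Δρ/Δz = 1.976/52 = 0.038 kg m⁻⁴
  208–241 m: Δρ/Δz = 0.203/33 = 6.2 × 10⁻³ kg m⁻⁴
  241–251 m: Δρ/Δz = 0.162/10 = 0.016 kg m⁻⁴
The largest gradient is in the 156–208 m interval — the pycnocline.

156–208 m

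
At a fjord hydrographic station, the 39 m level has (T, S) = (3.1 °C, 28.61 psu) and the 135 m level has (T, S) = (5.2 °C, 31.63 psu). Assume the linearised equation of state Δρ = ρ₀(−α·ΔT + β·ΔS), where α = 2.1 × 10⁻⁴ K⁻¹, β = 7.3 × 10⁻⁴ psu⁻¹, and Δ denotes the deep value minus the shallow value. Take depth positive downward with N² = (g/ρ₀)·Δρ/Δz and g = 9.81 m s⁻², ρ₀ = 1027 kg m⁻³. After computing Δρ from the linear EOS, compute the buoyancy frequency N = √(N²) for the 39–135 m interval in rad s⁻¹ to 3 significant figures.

ΔT = +2.1 K, ΔS = +3.02 psu (deep − shallow).
Δρ/ρ₀ = −αΔT + βΔS = -4.41 × 10⁻⁴ + 2.2046 × 10⁻³ = 1.7636 × 10⁻³, so Δρ ≈ 1.811 kg m⁻³.
N² = (g/ρ₀)·Δρ/Δz = g·(Δρ/ρ₀)/Δz = 9.81 × 1.7636 × 10⁻³ / 96 = 1.8022 × 10⁻⁴ s⁻².
N = √(1.8022 × 10⁻⁴) = 0.013425 rad s⁻¹ ≈ 0.0134 rad s⁻¹.

0.0134 rad s⁻¹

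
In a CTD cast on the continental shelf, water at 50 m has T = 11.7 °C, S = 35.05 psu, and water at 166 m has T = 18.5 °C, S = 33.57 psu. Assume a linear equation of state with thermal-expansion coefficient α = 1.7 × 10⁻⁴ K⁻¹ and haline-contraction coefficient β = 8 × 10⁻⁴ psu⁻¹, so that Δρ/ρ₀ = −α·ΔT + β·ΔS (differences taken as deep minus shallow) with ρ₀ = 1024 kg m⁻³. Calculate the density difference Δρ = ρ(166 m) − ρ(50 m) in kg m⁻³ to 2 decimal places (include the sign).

ΔT = +6.8 K, ΔS = -1.48 psu (deep − shallow).
Δρ/ρ₀ = −(1.7 × 10⁻⁴)(+6.8) + (8 × 10⁻⁴)(-1.48) = -2.34 × 10⁻³.
Δρ = 1024 × (-2.34 × 10⁻³) = -2.40 kg m⁻³.
Negative Δρ: lighter below, statically unstable.

-2.40 kg m⁻³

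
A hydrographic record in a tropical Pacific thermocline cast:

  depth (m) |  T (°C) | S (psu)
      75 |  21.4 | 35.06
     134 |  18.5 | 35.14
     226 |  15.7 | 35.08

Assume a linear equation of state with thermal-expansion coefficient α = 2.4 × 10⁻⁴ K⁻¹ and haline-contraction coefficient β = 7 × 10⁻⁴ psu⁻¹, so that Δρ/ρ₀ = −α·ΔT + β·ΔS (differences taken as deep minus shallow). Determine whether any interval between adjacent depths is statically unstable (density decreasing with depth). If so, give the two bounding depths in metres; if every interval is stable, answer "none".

Evaluate Δρ/ρ₀ = −αΔT + βΔS across each adjacent pair:
  75–134 m: −αΔT+βΔS = −(2.4 × 10⁻⁴)(-2.9)+(7 × 10⁻⁴)(+0.08) = 7.5 × 10⁻⁴ → stable
  134–226 m: −αΔT+βΔS = −(2.4 × 10⁻⁴)(-2.8)+(7 × 10⁻⁴)(-0.06) = 6.3 × 10⁻⁴ → stable
Every interval has Δρ > 0: the column is stably stratified throughout.

none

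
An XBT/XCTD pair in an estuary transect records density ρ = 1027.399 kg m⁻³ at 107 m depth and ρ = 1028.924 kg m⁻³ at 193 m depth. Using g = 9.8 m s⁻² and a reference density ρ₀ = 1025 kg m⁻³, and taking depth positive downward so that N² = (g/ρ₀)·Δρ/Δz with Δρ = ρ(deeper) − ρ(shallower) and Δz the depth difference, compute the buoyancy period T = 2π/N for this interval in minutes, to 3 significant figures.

8.04 min

Δρ = 1028.924 − 1027.399 = 1.525 kg m⁻³ over Δz = 193 − 107 = 86 m.
N² = (9.8/1025) × (1.525/86) = 1.6954 × 10⁻⁴ s⁻².
N = √(1.6954 × 10⁻⁴) = 0.013021 rad s⁻¹, so T = 2π/N = 482.54 s = 8.0423 min ≈ 8.04 min.
A positive N² confirms static stability across the interval.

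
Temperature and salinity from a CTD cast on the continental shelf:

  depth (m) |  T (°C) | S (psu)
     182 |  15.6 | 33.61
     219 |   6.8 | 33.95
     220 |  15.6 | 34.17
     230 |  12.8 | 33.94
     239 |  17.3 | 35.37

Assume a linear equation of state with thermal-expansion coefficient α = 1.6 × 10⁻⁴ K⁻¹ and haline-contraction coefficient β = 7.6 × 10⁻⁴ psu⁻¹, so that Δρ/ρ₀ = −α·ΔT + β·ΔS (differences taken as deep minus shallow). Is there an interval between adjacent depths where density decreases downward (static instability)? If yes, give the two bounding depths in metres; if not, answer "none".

Evaluate Δρ/ρ₀ = −αΔT + βΔS across each adjacent pair:
  182–219 m: −αΔT+βΔS = −(1.6 × 10⁻⁴)(-8.8)+(7.6 × 10⁻⁴)(+0.34) = 1.7 × 10⁻³ → stable
  219–220 m: −αΔT+βΔS = −(1.6 × 10⁻⁴)(+8.8)+(7.6 × 10⁻⁴)(+0.22) = -1.2 × 10⁻³ → UNSTABLE
  220–230 m: −αΔT+βΔS = −(1.6 × 10⁻⁴)(-2.8)+(7.6 × 10⁻⁴)(-0.23) = 2.7 × 10⁻⁴ → stable
  230–239 m: −αΔT+βΔS = −(1.6 × 10⁻⁴)(+4.5)+(7.6 × 10⁻⁴)(+1.43) = 3.7 × 10⁻⁴ → stable
The 219–220 m interval has Δρ < 0: lighter water underlies denser water.

219–220 m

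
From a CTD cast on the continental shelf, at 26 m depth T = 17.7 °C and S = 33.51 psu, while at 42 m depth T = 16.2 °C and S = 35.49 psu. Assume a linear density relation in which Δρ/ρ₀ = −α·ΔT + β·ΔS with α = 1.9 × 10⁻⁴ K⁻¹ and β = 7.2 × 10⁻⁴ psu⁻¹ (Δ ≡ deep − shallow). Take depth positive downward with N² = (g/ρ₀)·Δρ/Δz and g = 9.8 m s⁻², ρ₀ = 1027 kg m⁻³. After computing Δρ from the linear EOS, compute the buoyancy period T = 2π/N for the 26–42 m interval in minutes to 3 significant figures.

3.24 min

ΔT = -1.5 K, ΔS = +1.98 psu (deep − shallow).
Δρ/ρ₀ = −αΔT + βΔS = 2.85 × 10⁻⁴ + 1.4256 × 10⁻³ = 1.7106 × 10⁻³, so Δρ ≈ 1.757 kg m⁻³.
N² = (g/ρ₀)·Δρ/Δz = g·(Δρ/ρ₀)/Δz = 9.8 × 1.7106 × 10⁻³ / 16 = 1.0477 × 10⁻³ s⁻².
N = √(1.0477 × 10⁻³) = 0.032368 rad s⁻¹ → T = 2π/N = 194.12 s = 3.2353 min ≈ 3.24 min.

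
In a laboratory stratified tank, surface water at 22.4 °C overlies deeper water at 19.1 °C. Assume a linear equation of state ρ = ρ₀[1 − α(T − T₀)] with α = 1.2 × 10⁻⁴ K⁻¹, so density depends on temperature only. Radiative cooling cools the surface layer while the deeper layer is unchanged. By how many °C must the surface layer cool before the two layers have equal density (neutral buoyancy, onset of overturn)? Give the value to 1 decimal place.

3.3 °C

With temperature the only control, equal density requires T_surf′ = T_deep.
T_surf′ = 19.1 °C.
Cooling required: 22.4 − 19.1 = 3.3 °C.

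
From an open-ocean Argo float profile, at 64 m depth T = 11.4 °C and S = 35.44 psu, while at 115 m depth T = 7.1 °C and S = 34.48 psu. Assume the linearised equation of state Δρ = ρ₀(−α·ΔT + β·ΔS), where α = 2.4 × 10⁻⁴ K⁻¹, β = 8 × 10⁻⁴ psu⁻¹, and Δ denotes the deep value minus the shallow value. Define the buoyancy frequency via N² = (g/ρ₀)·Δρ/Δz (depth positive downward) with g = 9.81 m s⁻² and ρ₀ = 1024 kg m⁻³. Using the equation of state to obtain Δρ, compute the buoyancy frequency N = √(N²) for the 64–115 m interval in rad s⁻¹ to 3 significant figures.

7.13 × 10⁻³ rad s⁻¹

ΔT = -4.3 K, ΔS = -0.96 psu (deep − shallow).
Δρ/ρ₀ = −αΔT + βΔS = 1.032 × 10⁻³ − 7.68 × 10⁻⁴ = 2.64 × 10⁻⁴, so Δρ ≈ 0.2703 kg m⁻³.
N² = (g/ρ₀)·Δρ/Δz = g·(Δρ/ρ₀)/Δz = 9.81 × 2.64 × 10⁻⁴ / 51 = 5.0781 × 10⁻⁵ s⁻².
N = √(5.0781 × 10⁻⁵) = 7.1261 × 10⁻³ rad s⁻¹ ≈ 7.13 × 10⁻³ rad s⁻¹.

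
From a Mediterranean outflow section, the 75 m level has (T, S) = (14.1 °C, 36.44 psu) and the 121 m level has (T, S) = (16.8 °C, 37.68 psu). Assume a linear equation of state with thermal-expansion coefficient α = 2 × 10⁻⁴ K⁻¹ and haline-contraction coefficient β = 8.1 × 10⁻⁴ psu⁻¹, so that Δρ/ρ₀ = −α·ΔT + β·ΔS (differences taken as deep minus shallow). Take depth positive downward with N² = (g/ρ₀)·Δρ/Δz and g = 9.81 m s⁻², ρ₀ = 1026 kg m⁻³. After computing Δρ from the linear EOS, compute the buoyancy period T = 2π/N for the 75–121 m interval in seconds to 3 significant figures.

631 s

ΔT = +2.7 K, ΔS = +1.24 psu (deep − shallow).
Δρ/ρ₀ = −αΔT + βΔS = -5.40 × 10⁻⁴ + 1.0044 × 10⁻³ = 4.644 × 10⁻⁴, so Δρ ≈ 0.4765 kg m⁻³.
N² = (g/ρ₀)·Δρ/Δz = g·(Δρ/ρ₀)/Δz = 9.81 × 4.644 × 10⁻⁴ / 46 = 9.9038 × 10⁻⁵ s⁻².
N = √(9.9038 × 10⁻⁵) = 9.9518 × 10⁻³ rad s⁻¹ → T = 2π/N = 631.36 s ≈ 631 s.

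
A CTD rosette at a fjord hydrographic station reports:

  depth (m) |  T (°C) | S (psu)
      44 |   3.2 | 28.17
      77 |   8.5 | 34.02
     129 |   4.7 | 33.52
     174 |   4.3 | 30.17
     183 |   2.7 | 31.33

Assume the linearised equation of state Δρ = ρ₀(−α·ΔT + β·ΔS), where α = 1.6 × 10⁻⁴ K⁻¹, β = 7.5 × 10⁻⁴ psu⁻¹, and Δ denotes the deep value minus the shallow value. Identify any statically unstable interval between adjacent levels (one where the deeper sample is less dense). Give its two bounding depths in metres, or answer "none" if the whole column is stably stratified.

129–174 m

Evaluate Δρ/ρ₀ = −αΔT + βΔS across each adjacent pair:
  44–77 m: −αΔT+βΔS = −(1.6 × 10⁻⁴)(+5.3)+(7.5 × 10⁻⁴)(+5.85) = 3.5 × 10⁻³ → stable
  77–129 m: −αΔT+βΔS = −(1.6 × 10⁻⁴)(-3.8)+(7.5 × 10⁻⁴)(-0.50) = 2.3 × 10⁻⁴ → stable
  129–174 m: −αΔT+βΔS = −(1.6 × 10⁻⁴)(-0.4)+(7.5 × 10⁻⁴)(-3.35) = -2.4 × 10⁻³ → UNSTABLE
  174–183 m: −αΔT+βΔS = −(1.6 × 10⁻⁴)(-1.6)+(7.5 × 10⁻⁴)(+1.16) = 1.1 × 10⁻³ → stable
The 129–174 m interval has Δρ < 0: lighter water underlies denser water.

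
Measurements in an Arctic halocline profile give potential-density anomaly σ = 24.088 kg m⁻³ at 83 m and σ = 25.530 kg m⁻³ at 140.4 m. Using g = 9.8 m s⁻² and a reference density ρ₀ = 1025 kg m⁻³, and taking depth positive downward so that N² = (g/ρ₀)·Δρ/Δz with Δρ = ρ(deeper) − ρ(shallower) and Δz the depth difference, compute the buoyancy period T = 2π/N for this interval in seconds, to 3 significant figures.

Δρ = 1025.530 − 1024.088 = 1.442 kg m⁻³ over Δz = 140.4 − 83 = 57.4 m.
N² = (9.8/1025) × (1.442/57.4) = 2.4019 × 10⁻⁴ s⁻².
N = √(2.4019 × 10⁻⁴) = 0.015498 rad s⁻¹, so T = 2π/N = 405.42 s ≈ 405 s.

405 s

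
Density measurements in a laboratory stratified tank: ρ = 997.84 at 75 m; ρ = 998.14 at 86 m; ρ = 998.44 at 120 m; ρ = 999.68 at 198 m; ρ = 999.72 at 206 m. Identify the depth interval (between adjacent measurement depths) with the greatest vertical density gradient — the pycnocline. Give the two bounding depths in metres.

75–86 m

Compute the density gradient over each adjacent pair:
  75–86 m: Δρ/Δz = 0.30/11 = 0.027 kg m⁻⁴
  86–120 m: Δρ/Δz = 0.30/34 = 8.8 × 10⁻³ kg m⁻⁴
  120–198 m: Δρ/Δz = 1.24/78 = 0.016 kg m⁻⁴
  198–206 m: Δρ/Δz = 0.04/8 = 5.0 × 10⁻³ kg m⁻⁴
The largest gradient is in the 75–86 m interval — the pycnocline.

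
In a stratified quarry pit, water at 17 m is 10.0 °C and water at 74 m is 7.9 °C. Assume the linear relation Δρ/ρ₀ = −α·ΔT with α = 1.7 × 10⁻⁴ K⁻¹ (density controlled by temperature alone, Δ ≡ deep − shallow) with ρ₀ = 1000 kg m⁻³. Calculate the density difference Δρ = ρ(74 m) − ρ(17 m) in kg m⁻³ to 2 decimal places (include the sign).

ΔT = -2.1 K, Δρ/ρ₀ = −αΔT = 3.57 × 10⁻⁴.
Δρ = 1000 × (3.57 × 10⁻⁴) = +0.36 kg m⁻³.
Positive Δρ: denser below, stable.

+0.36 kg m⁻³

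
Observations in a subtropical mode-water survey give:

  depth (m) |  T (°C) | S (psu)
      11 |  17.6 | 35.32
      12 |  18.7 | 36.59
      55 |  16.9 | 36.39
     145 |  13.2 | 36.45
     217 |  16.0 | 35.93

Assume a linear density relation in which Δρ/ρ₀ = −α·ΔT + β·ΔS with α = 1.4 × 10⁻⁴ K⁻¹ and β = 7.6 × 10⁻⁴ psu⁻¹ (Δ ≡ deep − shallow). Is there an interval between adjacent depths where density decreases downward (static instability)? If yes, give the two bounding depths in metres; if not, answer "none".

Evaluate Δρ/ρ₀ = −αΔT + βΔS across each adjacent pair:
  11–12 m: −αΔT+βΔS = −(1.4 × 10⁻⁴)(+1.1)+(7.6 × 10⁻⁴)(+1.27) = 8.1 × 10⁻⁴ → stable
  12–55 m: −αΔT+βΔS = −(1.4 × 10⁻⁴)(-1.8)+(7.6 × 10⁻⁴)(-0.20) = 1.0 × 10⁻⁴ → stable
  55–145 m: −αΔT+βΔS = −(1.4 × 10⁻⁴)(-3.7)+(7.6 × 10⁻⁴)(+0.06) = 5.6 × 10⁻⁴ → stable
  145–217 m: −αΔT+βΔS = −(1.4 × 10⁻⁴)(+2.8)+(7.6 × 10⁻⁴)(-0.52) = -7.9 × 10⁻⁴ → UNSTABLE
The 145–217 m interval has Δρ < 0: lighter water underlies denser water.

145–217 m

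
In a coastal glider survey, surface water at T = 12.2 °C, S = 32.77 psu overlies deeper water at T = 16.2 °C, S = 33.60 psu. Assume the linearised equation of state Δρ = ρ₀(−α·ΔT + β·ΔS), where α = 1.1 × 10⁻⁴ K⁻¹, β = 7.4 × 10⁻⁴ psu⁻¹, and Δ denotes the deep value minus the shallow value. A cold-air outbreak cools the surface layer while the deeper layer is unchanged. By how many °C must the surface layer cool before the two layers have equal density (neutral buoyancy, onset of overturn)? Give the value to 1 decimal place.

1.6 °C

Neutral buoyancy requires Δρ = 0, i.e. −α(T_deep − T_surf′) + β(S_deep − S_surf) = 0.
T_surf′ = T_deep − (β/α)·ΔS = 16.2 − (7.4 × 10⁻⁴/1.1 × 10⁻⁴)·(+0.83) = 10.616 °C.
Cooling required: 12.2 − (10.616) = 1.584 °C.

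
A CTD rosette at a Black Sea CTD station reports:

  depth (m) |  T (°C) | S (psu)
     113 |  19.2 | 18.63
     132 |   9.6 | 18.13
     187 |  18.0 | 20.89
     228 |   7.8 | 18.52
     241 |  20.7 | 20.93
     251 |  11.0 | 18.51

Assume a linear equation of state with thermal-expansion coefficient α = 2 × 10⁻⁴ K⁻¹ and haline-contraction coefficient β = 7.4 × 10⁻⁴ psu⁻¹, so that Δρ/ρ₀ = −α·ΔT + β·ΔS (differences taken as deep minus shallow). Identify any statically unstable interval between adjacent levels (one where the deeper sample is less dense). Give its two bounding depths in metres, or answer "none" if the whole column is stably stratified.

Evaluate Δρ/ρ₀ = −αΔT + βΔS across each adjacent pair:
  113–132 m: −αΔT+βΔS = −(2 × 10⁻⁴)(-9.6)+(7.4 × 10⁻⁴)(-0.50) = 1.6 × 10⁻³ → stable
  132–187 m: −αΔT+βΔS = −(2 × 10⁻⁴)(+8.4)+(7.4 × 10⁻⁴)(+2.76) = 3.6 × 10⁻⁴ → stable
  187–228 m: −αΔT+βΔS = −(2 × 10⁻⁴)(-10.2)+(7.4 × 10⁻⁴)(-2.37) = 2.9 × 10⁻⁴ → stable
  228–241 m: −αΔT+βΔS = −(2 × 10⁻⁴)(+12.9)+(7.4 × 10⁻⁴)(+2.41) = -8.0 × 10⁻⁴ → UNSTABLE
  241–251 m: −αΔT+βΔS = −(2 × 10⁻⁴)(-9.7)+(7.4 × 10⁻⁴)(-2.42) = 1.5 × 10⁻⁴ → stable
The 228–241 m interval has Δρ < 0: lighter water underlies denser water.

228–241 m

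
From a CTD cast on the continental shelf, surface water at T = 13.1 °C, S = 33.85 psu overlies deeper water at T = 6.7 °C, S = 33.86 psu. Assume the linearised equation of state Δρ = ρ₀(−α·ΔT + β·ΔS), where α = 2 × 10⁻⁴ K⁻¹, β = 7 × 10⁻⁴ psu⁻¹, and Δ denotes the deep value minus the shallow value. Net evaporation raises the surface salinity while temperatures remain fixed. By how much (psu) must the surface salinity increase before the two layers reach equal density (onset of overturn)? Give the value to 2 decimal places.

Neutral buoyancy requires −α(T_deep − T_surf) + β(S_deep − S_surf′) = 0.
S_surf′ = S_deep − (α/β)·ΔT = 33.86 − (2 × 10⁻⁴/7 × 10⁻⁴)·(-6.4) = 35.6886 psu.
Increase required: 35.6886 − 33.85 = 1.8386 psu.

1.84 psu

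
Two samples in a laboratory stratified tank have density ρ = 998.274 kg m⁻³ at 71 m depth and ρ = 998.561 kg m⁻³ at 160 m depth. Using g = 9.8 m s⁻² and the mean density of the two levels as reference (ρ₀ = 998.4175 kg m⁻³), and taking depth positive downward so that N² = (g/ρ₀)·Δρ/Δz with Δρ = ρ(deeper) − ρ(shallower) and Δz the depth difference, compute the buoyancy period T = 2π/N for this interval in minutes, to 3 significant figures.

18.6 min

Δρ = 998.561 − 998.274 = 0.287 kg m⁻³ over Δz = 160 − 71 = 89 m.
N² = (9.8/998.4175) × (0.287/89) = 3.1652 × 10⁻⁵ s⁻².
N = √(3.1652 × 10⁻⁵) = 5.6260 × 10⁻³ rad s⁻¹, so T = 2π/N = 1.1168 × 10³ s = 18.613 min ≈ 18.6 min.
N² > 0, so the interval is statically stable.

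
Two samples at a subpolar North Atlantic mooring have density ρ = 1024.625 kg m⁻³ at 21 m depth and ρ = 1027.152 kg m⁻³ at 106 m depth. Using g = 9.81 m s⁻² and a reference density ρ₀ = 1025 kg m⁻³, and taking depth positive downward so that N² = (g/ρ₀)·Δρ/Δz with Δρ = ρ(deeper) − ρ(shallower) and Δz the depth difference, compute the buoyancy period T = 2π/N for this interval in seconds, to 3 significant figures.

Δρ = 1027.152 − 1024.625 = 2.527 kg m⁻³ over Δz = 106 − 21 = 85 m.
N² = (9.81/1025) × (2.527/85) = 2.8453 × 10⁻⁴ s⁻².
N = √(2.8453 × 10⁻⁴) = 0.016868 rad s⁻¹, so T = 2π/N = 372.49 s ≈ 372 s.

372 s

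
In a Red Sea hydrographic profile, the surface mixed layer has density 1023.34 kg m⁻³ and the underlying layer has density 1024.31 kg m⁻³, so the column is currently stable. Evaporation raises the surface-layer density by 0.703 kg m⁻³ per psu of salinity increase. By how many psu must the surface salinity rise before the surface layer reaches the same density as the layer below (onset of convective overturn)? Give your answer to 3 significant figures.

Density deficit of the surface layer: 1024.31 − 1023.34 = 0.97 kg m⁻³.
Required change = 0.97 / 0.703 = 1.38 psu.

1.38 psu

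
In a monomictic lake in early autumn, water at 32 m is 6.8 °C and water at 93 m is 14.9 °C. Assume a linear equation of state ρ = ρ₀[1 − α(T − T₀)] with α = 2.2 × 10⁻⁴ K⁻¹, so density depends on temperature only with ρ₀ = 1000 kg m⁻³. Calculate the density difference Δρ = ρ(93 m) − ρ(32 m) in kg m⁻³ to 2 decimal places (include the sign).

-1.78 kg m⁻³

ΔT = +8.1 K, Δρ/ρ₀ = −αΔT = -1.782 × 10⁻³.
Δρ = 1000 × (-1.782 × 10⁻³) = -1.78 kg m⁻³.
Negative Δρ: lighter below, statically unstable.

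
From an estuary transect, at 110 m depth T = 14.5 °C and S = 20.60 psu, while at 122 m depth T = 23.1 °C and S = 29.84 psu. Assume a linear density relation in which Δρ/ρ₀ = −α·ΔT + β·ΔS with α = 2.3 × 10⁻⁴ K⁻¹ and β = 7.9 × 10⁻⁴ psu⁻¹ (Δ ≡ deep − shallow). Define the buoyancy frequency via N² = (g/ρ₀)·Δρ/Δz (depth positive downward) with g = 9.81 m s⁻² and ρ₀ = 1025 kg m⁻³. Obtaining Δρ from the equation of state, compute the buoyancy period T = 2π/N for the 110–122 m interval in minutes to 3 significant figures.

ΔT = +8.6 K, ΔS = +9.24 psu (deep − shallow).
Δρ/ρ₀ = −αΔT + βΔS = -1.978 × 10⁻³ + 7.2996 × 10⁻³ = 5.3216 × 10⁻³, so Δρ ≈ 5.455 kg m⁻³.
N² = (g/ρ₀)·Δρ/Δz = g·(Δρ/ρ₀)/Δz = 9.81 × 5.3216 × 10⁻³ / 12 = 4.3504 × 10⁻³ s⁻².
N = √(4.3504 × 10⁻³) = 0.065958 rad s⁻¹ → T = 2π/N = 95.260 s = 1.5877 min ≈ 1.59 min.

1.59 min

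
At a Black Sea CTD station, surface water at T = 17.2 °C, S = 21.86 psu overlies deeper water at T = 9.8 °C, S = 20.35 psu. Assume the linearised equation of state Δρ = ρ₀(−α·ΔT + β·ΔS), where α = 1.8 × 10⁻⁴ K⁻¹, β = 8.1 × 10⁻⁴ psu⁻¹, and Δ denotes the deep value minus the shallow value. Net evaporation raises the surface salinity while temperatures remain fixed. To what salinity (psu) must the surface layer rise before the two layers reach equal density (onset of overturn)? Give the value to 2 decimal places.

Neutral buoyancy requires −α(T_deep − T_surf) + β(S_deep − S_surf′) = 0.
S_surf′ = S_deep − (α/β)·ΔT = 20.35 − (1.8 × 10⁻⁴/8.1 × 10⁻⁴)·(-7.4) = 21.9944 psu.
Increase required: 21.9944 − 21.86 = 0.1344 psu.

21.99 psu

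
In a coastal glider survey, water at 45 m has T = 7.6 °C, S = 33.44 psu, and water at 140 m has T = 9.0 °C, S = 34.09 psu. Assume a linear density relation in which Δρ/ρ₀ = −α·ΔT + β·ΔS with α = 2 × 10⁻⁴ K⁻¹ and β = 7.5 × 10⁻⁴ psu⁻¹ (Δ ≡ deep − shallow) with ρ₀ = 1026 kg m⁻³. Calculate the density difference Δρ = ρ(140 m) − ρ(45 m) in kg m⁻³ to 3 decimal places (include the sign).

ΔT = +1.4 K, ΔS = +0.65 psu (deep − shallow).
Δρ/ρ₀ = −(2 × 10⁻⁴)(+1.4) + (7.5 × 10⁻⁴)(+0.65) = 2.075 × 10⁻⁴.
Δρ = 1026 × (2.075 × 10⁻⁴) = +0.213 kg m⁻³.
Positive Δρ: denser below, stable.

+0.213 kg m⁻³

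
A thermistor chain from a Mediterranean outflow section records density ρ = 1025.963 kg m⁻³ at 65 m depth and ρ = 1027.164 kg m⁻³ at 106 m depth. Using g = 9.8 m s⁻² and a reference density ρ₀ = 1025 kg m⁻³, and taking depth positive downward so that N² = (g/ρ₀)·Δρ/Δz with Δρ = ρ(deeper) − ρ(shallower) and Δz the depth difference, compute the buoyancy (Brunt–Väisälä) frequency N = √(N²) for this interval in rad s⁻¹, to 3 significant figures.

0.0167 rad s⁻¹

Δρ = 1027.164 − 1025.963 = 1.201 kg m⁻³ over Δz = 106 − 65 = 41 m.
N² = (9.8/1025) × (1.201/41) = 2.8007 × 10⁻⁴ s⁻².
N = √(2.8007 × 10⁻⁴) = 0.016735 rad s⁻¹ ≈ 0.0167 rad s⁻¹.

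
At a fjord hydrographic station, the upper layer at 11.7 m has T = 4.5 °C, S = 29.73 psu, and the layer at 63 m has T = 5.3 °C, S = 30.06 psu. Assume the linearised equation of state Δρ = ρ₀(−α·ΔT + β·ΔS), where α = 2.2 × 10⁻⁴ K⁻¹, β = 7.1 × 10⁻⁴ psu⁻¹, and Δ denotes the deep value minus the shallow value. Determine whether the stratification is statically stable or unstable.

ΔT = 5.3 − 4.5 = +0.8 K and ΔS = 30.06 − 29.73 = +0.33 psu (deep − shallow).
−αΔT = -1.76 × 10⁻⁴; βΔS = 2.343 × 10⁻⁴; sum Δρ/ρ₀ = 5.83 × 10⁻⁵.
Δρ/ρ₀ > 0, so Δρ > 0: deeper water is denser → statically stable.

stable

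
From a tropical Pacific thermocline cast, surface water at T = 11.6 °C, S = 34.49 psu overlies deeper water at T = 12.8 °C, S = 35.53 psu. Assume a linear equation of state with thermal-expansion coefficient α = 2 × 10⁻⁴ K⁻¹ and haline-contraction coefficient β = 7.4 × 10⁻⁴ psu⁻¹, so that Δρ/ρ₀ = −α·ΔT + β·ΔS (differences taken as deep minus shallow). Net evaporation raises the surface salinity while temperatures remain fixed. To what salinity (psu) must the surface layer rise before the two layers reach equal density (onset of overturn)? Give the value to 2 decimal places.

35.21 psu

Neutral buoyancy requires −α(T_deep − T_surf) + β(S_deep − S_surf′) = 0.
S_surf′ = S_deep − (α/β)·ΔT = 35.53 − (2 × 10⁻⁴/7.4 × 10⁻⁴)·(+1.2) = 35.2057 psu.
Increase required: 35.2057 − 34.49 = 0.7157 psu.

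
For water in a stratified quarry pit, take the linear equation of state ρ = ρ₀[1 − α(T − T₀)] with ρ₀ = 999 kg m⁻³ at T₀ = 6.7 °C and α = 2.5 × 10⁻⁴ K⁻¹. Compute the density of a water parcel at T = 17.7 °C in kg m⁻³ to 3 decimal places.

T − T₀ = +11.0 K.
Bracket = 1 − α·(+11.0) = 1 + (-2.75 × 10⁻³) = 0.9972500.
ρ = 999 × 0.9972500 = 996.253 kg m⁻³.

996.253 kg m⁻³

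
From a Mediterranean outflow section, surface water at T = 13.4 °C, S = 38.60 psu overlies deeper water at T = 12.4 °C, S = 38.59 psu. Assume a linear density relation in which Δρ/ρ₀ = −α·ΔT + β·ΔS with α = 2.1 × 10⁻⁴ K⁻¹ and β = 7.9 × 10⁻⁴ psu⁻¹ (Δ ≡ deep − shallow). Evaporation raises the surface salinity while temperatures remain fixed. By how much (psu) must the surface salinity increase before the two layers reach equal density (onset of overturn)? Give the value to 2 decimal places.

0.26 psu

Neutral buoyancy requires −α(T_deep − T_surf) + β(S_deep − S_surf′) = 0.
S_surf′ = S_deep − (α/β)·ΔT = 38.59 − (2.1 × 10⁻⁴/7.9 × 10⁻⁴)·(-1.0) = 38.8558 psu.
Increase required: 38.8558 − 38.60 = 0.2558 psu.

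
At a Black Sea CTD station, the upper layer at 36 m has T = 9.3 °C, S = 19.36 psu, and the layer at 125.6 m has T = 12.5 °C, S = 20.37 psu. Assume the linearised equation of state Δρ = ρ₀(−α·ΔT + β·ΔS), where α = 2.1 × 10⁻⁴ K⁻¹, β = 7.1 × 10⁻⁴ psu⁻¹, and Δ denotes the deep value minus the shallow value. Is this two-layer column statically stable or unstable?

stable

ΔT = 12.5 − 9.3 = +3.2 K and ΔS = 20.37 − 19.36 = +1.01 psu (deep − shallow).
−αΔT = -6.72 × 10⁻⁴; βΔS = 7.171 × 10⁻⁴; sum Δρ/ρ₀ = 4.51 × 10⁻⁵.
Δρ/ρ₀ > 0, so Δρ > 0: deeper water is denser → statically stable.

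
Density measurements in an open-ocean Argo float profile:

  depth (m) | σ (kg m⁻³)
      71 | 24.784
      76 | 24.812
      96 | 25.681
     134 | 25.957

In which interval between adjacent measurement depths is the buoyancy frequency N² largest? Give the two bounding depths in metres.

Compute the density gradient over each adjacent pair:
  71–76 m: Δρ/Δz = 0.028/5 = 5.6 × 10⁻³ kg m⁻⁴
  76–96 m: Δρ/Δz = 0.869/20 = 0.043 kg m⁻⁴
  96–134 m: Δρ/Δz = 0.276/38 = 7.3 × 10⁻³ kg m⁻⁴
The largest gradient is in the 76–96 m interval — the pycnocline.

76–96 m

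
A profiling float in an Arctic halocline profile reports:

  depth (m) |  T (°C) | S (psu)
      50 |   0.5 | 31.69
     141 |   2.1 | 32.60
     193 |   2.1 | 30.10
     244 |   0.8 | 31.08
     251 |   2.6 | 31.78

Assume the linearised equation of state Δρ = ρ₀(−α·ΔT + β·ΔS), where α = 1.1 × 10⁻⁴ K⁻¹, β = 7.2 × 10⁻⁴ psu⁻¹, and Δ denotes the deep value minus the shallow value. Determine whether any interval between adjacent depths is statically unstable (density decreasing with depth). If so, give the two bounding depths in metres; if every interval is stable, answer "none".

Evaluate Δρ/ρ₀ = −αΔT + βΔS across each adjacent pair:
  50–141 m: −αΔT+βΔS = −(1.1 × 10⁻⁴)(+1.6)+(7.2 × 10⁻⁴)(+0.91) = 4.8 × 10⁻⁴ → stable
  141–193 m: −αΔT+βΔS = −(1.1 × 10⁻⁴)(+0.0)+(7.2 × 10⁻⁴)(-2.50) = -1.8 × 10⁻³ → UNSTABLE
  193–244 m: −αΔT+βΔS = −(1.1 × 10⁻⁴)(-1.3)+(7.2 × 10⁻⁴)(+0.98) = 8.5 × 10⁻⁴ → stable
  244–251 m: −αΔT+βΔS = −(1.1 × 10⁻⁴)(+1.8)+(7.2 × 10⁻⁴)(+0.70) = 3.1 × 10⁻⁴ → stable
The 141–193 m interval has Δρ < 0: lighter water underlies denser water.

141–193 m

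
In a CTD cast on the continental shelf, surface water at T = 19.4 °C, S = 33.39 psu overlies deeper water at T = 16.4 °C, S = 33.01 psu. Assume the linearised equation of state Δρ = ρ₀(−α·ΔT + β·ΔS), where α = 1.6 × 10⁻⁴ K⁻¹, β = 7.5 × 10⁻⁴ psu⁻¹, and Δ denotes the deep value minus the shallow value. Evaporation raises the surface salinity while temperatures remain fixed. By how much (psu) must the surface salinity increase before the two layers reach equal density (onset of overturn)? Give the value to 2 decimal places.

0.26 psu

Neutral buoyancy requires −α(T_deep − T_surf) + β(S_deep − S_surf′) = 0.
S_surf′ = S_deep − (α/β)·ΔT = 33.01 − (1.6 × 10⁻⁴/7.5 × 10⁻⁴)·(-3.0) = 33.6500 psu.
Increase required: 33.6500 − 33.39 = 0.2600 psu.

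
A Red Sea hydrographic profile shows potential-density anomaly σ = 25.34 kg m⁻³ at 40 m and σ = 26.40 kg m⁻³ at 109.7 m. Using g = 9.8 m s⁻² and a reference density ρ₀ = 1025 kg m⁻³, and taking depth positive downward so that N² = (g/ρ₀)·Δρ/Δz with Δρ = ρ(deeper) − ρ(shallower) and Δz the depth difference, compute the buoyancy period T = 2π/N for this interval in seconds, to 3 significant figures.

Δρ = 1026.40 − 1025.34 = 1.06 kg m⁻³ over Δz = 109.7 − 40 = 69.7 m.
N² = (9.8/1025) × (1.06/69.7) = 1.4540 × 10⁻⁴ s⁻².
N = √(1.4540 × 10⁻⁴) = 0.012058 rad s⁻¹, so T = 2π/N = 521.08 s ≈ 521 s.
A positive N² confirms static stability across the interval.

521 s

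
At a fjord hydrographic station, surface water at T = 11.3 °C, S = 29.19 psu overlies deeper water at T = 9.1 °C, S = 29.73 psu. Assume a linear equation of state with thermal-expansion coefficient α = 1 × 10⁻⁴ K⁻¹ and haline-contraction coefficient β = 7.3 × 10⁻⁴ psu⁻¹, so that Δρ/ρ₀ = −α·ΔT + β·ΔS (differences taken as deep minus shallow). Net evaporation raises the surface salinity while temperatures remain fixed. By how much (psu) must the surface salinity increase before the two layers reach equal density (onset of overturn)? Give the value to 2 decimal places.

0.84 psu

Neutral buoyancy requires −α(T_deep − T_surf) + β(S_deep − S_surf′) = 0.
S_surf′ = S_deep − (α/β)·ΔT = 29.73 − (1 × 10⁻⁴/7.3 × 10⁻⁴)·(-2.2) = 30.0314 psu.
Increase required: 30.0314 − 29.19 = 0.8414 psu.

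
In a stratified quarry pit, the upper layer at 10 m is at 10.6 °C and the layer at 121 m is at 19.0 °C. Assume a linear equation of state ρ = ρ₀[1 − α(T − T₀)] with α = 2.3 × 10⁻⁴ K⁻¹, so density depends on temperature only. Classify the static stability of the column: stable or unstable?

ΔT = 19.0 − 10.6 = +8.4 K, so Δρ/ρ₀ = −αΔT = -1.932 × 10⁻³.
Δρ/ρ₀ < 0, so Δρ < 0: deeper water is lighter → statically unstable; the column would overturn.

unstable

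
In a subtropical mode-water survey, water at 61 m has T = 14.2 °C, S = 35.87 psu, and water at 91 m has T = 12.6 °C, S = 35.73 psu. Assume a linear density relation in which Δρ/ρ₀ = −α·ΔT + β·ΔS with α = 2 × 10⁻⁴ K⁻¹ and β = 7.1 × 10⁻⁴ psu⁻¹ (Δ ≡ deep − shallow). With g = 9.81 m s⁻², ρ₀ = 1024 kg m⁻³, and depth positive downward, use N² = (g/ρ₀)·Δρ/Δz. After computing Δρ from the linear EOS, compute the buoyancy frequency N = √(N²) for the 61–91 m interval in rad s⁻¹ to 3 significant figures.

8.49 × 10⁻³ rad s⁻¹

ΔT = -1.6 K, ΔS = -0.14 psu (deep − shallow).
Δρ/ρ₀ = −αΔT + βΔS = 3.20 × 10⁻⁴ − 9.94 × 10⁻⁵ = 2.206 × 10⁻⁴, so Δρ ≈ 0.2259 kg m⁻³.
N² = (g/ρ₀)·Δρ/Δz = g·(Δρ/ρ₀)/Δz = 9.81 × 2.206 × 10⁻⁴ / 30 = 7.2136 × 10⁻⁵ s⁻².
N = √(7.2136 × 10⁻⁵) = 8.4933 × 10⁻³ rad s⁻¹ ≈ 8.49 × 10⁻³ rad s⁻¹.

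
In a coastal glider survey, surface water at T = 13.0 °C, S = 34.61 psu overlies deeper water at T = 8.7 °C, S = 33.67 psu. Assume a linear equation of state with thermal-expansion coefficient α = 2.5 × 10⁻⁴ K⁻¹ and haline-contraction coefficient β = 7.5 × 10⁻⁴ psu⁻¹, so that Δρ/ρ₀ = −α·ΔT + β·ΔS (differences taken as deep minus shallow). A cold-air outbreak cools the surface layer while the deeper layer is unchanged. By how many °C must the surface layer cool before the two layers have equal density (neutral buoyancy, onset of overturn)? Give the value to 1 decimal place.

Neutral buoyancy requires Δρ = 0, i.e. −α(T_deep − T_surf′) + β(S_deep − S_surf) = 0.
T_surf′ = T_deep − (β/α)·ΔS = 8.7 − (7.5 × 10⁻⁴/2.5 × 10⁻⁴)·(-0.94) = 11.520 °C.
Cooling required: 13.0 − (11.520) = 1.480 °C.

1.5 °C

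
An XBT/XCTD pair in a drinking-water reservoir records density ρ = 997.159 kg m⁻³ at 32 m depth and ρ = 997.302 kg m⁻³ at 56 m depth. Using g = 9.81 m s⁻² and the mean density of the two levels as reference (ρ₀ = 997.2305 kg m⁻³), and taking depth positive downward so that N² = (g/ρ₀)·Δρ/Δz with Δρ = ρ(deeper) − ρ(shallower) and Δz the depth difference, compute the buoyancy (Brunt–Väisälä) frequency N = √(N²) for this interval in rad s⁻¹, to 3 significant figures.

7.66 × 10⁻³ rad s⁻¹

Δρ = 997.302 − 997.159 = 0.143 kg m⁻³ over Δz = 56 − 32 = 24 m.
N² = (9.81/997.2305) × (0.143/24) = 5.8614 × 10⁻⁵ s⁻².
N = √(5.8614 × 10⁻⁵) = 7.6560 × 10⁻³ rad s⁻¹ ≈ 7.66 × 10⁻³ rad s⁻¹.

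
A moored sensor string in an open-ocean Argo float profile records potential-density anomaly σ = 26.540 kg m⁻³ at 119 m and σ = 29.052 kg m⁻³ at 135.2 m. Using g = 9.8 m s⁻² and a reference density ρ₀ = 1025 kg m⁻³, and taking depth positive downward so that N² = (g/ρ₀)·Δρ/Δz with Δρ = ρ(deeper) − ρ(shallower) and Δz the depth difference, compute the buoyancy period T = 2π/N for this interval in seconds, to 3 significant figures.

163 s

Δρ = 1029.052 − 1026.540 = 2.512 kg m⁻³ over Δz = 135.2 − 119 = 16.2 m.
N² = (9.8/1025) × (2.512/16.2) = 1.4825 × 10⁻³ s⁻².
N = √(1.4825 × 10⁻³) = 0.038503 rad s⁻¹, so T = 2π/N = 163.19 s ≈ 163 s.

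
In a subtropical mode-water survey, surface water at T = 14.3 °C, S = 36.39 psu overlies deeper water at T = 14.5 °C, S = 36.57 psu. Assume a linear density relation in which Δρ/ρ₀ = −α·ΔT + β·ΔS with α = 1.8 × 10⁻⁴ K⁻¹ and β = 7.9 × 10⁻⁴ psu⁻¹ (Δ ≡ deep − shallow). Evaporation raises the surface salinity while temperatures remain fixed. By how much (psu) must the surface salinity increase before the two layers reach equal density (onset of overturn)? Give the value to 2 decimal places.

0.13 psu

Neutral buoyancy requires −α(T_deep − T_surf) + β(S_deep − S_surf′) = 0.
S_surf′ = S_deep − (α/β)·ΔT = 36.57 − (1.8 × 10⁻⁴/7.9 × 10⁻⁴)·(+0.2) = 36.5244 psu.
Increase required: 36.5244 − 36.39 = 0.1344 psu.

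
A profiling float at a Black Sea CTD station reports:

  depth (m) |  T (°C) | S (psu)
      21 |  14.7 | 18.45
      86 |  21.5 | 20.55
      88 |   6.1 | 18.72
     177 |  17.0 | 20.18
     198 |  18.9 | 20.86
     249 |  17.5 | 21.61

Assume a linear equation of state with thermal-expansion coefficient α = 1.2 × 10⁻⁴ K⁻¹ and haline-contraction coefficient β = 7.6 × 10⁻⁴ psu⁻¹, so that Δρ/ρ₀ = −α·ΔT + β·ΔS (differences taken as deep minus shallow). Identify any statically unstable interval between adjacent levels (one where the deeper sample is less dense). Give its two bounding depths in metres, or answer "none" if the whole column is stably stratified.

Evaluate Δρ/ρ₀ = −αΔT + βΔS across each adjacent pair:
  21–86 m: −αΔT+βΔS = −(1.2 × 10⁻⁴)(+6.8)+(7.6 × 10⁻⁴)(+2.10) = 7.8 × 10⁻⁴ → stable
  86–88 m: −αΔT+βΔS = −(1.2 × 10⁻⁴)(-15.4)+(7.6 × 10⁻⁴)(-1.83) = 4.6 × 10⁻⁴ → stable
  88–177 m: −αΔT+βΔS = −(1.2 × 10⁻⁴)(+10.9)+(7.6 × 10⁻⁴)(+1.46) = -2.0 × 10⁻⁴ → UNSTABLE
  177–198 m: −αΔT+βΔS = −(1.2 × 10⁻⁴)(+1.9)+(7.6 × 10⁻⁴)(+0.68) = 2.9 × 10⁻⁴ → stable
  198–249 m: −αΔT+βΔS = −(1.2 × 10⁻⁴)(-1.4)+(7.6 × 10⁻⁴)(+0.75) = 7.4 × 10⁻⁴ → stable
The 88–177 m interval has Δρ < 0: lighter water underlies denser water.

88–177 m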